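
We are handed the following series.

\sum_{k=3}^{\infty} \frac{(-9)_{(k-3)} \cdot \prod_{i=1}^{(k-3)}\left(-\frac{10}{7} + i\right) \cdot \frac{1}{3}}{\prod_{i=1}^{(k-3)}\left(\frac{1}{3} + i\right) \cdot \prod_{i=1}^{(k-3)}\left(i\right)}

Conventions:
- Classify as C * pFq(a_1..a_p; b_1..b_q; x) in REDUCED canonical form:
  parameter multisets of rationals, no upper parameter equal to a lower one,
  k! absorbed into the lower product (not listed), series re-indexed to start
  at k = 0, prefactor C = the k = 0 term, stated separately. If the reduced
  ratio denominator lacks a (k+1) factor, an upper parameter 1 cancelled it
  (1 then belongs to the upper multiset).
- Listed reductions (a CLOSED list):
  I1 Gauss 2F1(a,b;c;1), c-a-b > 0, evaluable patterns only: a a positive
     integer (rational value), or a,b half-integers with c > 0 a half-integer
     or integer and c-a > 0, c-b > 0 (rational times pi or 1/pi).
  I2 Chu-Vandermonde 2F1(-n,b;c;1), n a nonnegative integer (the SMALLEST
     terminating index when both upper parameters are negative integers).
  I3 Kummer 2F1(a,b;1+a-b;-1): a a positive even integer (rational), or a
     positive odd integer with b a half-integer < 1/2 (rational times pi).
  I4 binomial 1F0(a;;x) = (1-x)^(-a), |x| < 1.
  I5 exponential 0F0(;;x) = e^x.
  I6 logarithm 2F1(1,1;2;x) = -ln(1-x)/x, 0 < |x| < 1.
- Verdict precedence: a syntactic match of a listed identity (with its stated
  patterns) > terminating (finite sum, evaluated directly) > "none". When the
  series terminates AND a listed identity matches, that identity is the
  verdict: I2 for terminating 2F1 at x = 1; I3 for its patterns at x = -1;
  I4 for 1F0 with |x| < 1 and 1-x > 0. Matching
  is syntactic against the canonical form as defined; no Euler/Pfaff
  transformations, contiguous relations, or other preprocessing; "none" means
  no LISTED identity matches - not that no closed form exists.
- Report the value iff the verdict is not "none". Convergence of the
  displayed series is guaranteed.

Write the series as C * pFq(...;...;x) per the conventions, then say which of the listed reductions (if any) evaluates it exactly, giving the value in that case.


Prefactor \frac{1}{3}, argument 1: 2F1 with upper {-9, -\frac{3}{7}} over lower {\frac{4}{3}}. Verdict: Chu-Vandermonde (I2) fires (terminating 2F1 at x = 1 with n = 9, b = -3/7, c = \frac{4}{3}). Sum: \frac{10176001077143}{11721592932504}.

Key observation: with t_0 = \frac{1}{3}, the product of the first k integers (prefactor 1/3) is k!.
Ratio: r(k) = 1 * (k-9) (k-\frac{3}{7}) / [(k+\frac{4}{3}) (k+1)] - rational; roots negated = parameters, x = 1, C = \frac{1}{3}.


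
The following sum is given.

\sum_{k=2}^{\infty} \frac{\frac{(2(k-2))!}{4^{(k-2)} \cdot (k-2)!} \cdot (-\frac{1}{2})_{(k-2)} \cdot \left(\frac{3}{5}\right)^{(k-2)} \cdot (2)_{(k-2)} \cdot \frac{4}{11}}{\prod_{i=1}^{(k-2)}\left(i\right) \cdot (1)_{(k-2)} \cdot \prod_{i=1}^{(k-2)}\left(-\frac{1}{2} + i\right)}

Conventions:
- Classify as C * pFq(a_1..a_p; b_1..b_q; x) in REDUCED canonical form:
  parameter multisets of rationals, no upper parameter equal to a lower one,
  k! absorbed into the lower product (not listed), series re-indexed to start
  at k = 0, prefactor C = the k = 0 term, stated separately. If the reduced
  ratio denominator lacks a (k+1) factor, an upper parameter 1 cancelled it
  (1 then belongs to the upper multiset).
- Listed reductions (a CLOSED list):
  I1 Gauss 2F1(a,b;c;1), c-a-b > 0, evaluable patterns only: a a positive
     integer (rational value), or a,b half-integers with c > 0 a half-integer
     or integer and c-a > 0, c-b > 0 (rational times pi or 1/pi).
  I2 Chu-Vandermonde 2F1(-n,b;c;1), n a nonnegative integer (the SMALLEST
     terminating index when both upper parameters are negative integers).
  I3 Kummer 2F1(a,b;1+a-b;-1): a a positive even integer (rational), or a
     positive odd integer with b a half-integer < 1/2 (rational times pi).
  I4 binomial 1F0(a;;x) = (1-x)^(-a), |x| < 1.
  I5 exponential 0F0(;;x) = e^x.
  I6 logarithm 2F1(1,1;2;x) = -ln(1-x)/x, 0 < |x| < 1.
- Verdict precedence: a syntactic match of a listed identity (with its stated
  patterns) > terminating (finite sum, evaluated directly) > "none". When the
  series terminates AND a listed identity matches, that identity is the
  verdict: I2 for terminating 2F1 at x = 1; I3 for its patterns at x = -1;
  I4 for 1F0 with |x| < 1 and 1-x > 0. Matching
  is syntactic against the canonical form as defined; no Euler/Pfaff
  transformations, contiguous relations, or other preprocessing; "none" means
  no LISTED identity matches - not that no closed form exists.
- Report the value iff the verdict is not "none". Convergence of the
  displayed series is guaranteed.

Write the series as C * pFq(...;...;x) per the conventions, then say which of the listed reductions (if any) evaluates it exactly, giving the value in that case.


x = \frac{3}{5} here; the reduced form reads 2F1, upper {-\frac{1}{2}, 2}, lower {1}, C = \frac{4}{11}. Verdict: none here - no I1-I6 shape fits x = \frac{3}{5} with lower {1}.

Key step: t_0 = \frac{4}{11} here, and the product of the first k integers (prefactor 4/11) is k!.
Ratio: r(k) = \frac{3}{5} * (k-\frac{1}{2}) (k+2) / [(k+1) (k+1)] - poly over poly, x = \frac{3}{5} from leading terms; C = \frac{4}{11} at k = 0.


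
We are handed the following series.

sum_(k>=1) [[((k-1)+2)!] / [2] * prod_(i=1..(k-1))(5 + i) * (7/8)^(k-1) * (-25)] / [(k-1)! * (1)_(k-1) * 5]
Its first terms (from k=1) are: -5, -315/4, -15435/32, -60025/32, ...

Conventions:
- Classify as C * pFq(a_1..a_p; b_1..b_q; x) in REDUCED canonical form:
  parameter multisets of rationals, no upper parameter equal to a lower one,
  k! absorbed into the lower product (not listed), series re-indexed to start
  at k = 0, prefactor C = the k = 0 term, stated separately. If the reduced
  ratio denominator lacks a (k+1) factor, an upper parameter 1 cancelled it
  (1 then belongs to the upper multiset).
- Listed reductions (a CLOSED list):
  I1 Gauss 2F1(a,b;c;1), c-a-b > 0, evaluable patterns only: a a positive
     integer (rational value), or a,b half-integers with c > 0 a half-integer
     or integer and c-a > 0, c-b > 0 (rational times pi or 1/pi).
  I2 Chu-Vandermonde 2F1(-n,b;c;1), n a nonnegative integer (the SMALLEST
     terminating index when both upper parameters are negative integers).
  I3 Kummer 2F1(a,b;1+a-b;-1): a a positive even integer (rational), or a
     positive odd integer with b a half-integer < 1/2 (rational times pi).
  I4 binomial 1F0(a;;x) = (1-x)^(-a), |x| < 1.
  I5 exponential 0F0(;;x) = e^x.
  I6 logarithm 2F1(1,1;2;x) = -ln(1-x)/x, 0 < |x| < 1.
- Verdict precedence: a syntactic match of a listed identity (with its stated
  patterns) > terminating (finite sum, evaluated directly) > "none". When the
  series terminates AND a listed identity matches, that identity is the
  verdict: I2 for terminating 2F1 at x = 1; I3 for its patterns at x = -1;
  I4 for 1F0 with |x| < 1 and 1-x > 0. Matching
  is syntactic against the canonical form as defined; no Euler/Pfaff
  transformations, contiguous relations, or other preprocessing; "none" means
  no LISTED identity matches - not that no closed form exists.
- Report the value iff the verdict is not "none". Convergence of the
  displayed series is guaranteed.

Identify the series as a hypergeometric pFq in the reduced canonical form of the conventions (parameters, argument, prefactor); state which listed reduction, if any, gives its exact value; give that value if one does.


With C = -5: the canonical form is 2F1(3, 6; 1; 7/8). Verdict: none here - no I1-I6 shape fits x = 7/8 with lower {1}.

Key observation: with t_0 = -5, the constant factors (C = -5, x = 7/8) combine into one prefactor.
Step ratio: r(k) = (7/8) * (k+3) (k+6) / [(k+1) (k+1)] - rational; roots negated = parameters, x = (7/8), C = -5.


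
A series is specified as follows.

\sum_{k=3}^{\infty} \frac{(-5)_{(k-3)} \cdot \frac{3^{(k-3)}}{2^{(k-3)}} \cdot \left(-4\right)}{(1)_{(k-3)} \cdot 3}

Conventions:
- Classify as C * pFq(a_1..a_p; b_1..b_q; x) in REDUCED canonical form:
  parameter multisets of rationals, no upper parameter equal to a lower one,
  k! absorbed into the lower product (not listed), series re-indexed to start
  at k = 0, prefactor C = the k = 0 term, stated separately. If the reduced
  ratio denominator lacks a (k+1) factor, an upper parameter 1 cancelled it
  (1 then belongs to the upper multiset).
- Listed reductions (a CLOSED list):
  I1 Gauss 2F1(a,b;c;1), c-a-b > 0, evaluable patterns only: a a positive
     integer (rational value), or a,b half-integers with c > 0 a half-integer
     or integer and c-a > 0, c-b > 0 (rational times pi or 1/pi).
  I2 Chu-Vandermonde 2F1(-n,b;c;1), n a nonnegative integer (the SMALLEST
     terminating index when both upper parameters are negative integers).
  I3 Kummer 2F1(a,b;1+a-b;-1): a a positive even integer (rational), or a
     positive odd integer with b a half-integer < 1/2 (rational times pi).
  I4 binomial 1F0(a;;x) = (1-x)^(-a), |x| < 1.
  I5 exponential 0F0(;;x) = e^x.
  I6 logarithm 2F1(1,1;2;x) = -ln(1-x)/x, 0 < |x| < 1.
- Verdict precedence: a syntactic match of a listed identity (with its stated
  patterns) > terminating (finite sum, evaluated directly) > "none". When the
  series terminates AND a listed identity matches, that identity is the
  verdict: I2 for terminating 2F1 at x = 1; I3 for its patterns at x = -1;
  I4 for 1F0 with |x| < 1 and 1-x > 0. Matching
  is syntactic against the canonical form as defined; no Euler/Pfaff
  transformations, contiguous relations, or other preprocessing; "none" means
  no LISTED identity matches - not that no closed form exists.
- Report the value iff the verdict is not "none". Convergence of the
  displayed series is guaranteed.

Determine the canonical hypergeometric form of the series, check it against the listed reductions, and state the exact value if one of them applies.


This is -\frac{4}{3} * 1F0(-5; -; \frac{3}{2}) in reduced canonical form. Verdict: terminating - no listed pattern fits, but -5 in the upper list cuts the series at k = 5; direct evaluation. Sum: \frac{1}{24}.

Key step: x = \frac{3}{2} and the constant factors (C = -4/3) combine into one prefactor.
Term ratio: r(k) = \frac{3}{2} * (k-5) / [(k+1)] - rational in k, leading ratio \frac{3}{2}; with t_0 = -\frac{4}{3}, classification follows.


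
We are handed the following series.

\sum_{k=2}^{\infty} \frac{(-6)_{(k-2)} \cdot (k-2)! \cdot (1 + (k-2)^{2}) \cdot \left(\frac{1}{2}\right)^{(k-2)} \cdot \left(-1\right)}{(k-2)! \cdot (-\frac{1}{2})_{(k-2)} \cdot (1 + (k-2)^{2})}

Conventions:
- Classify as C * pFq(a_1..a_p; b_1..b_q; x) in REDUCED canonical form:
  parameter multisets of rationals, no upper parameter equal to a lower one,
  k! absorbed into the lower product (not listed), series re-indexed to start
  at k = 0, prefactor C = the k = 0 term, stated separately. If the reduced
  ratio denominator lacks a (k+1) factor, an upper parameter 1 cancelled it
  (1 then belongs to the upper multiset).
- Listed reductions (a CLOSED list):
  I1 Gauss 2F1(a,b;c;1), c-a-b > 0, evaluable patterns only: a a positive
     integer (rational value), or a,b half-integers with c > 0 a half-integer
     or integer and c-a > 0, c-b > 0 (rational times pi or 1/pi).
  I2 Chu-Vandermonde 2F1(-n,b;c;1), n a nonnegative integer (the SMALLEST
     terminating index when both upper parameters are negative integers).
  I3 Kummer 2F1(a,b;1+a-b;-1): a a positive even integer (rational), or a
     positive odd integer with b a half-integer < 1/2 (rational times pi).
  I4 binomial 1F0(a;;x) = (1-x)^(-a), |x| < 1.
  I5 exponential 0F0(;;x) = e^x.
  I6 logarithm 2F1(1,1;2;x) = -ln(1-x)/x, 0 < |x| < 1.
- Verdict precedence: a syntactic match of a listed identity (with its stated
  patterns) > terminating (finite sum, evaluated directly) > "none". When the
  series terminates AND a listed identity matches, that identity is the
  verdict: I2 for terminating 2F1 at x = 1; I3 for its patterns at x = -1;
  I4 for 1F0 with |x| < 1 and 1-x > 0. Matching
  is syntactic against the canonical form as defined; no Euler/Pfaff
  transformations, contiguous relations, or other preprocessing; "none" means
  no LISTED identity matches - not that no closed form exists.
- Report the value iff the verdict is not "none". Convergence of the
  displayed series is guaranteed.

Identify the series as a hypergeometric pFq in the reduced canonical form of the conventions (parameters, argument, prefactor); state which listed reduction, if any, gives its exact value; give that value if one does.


Canonical form: C = -1 times 2F1 with upper {-6, 1}, lower {-\frac{1}{2}}, x = \frac{1}{2}. Verdict: terminating. (-6)_k vanishes past k = 6, leaving a 7-term sum, computed directly. Sum: \frac{19}{21}.

First insight: with t_0 = -1, the factor k^2 + 1 cancels (top and bottom), leaving C = -1.
Ratio: r(k) = \frac{1}{2} * (k-6) (k+1) / [(k-\frac{1}{2}) (k+1)] - rational; roots negated = parameters, x = \frac{1}{2}, C = -1.


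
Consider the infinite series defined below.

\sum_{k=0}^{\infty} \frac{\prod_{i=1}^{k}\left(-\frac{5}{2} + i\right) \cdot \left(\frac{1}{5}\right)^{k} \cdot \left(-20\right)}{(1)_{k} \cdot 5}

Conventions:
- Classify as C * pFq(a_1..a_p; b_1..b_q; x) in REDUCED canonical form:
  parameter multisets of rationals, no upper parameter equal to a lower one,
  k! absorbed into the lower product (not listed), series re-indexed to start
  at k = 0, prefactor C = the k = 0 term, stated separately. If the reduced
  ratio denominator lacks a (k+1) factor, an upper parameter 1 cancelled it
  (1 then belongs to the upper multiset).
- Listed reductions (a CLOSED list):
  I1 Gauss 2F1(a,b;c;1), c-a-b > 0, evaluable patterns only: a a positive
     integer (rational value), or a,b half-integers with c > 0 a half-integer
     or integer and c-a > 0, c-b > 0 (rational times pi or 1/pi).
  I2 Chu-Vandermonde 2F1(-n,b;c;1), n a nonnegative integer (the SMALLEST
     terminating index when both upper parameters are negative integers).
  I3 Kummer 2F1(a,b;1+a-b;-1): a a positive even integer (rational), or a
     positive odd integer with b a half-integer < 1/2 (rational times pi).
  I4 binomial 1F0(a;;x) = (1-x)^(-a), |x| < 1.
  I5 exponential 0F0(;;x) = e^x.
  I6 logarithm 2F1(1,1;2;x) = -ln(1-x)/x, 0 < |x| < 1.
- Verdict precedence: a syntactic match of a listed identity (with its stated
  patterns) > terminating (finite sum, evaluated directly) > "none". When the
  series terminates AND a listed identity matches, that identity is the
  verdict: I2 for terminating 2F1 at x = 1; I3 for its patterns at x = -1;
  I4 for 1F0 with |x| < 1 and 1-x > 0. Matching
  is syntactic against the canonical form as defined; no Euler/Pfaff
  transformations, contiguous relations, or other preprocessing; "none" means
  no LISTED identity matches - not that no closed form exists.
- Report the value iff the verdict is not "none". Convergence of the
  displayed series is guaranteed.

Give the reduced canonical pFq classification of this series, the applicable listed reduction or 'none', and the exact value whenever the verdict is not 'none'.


First insight: t_0 = -4 here, and (1)_k (prefactor -4) is k! itself.
Ratio: r(k) = \frac{1}{5} * (k-\frac{3}{2}) / [(k+1)] - rational in k, leading ratio \frac{1}{5}; with t_0 = -4, classification follows.

Classification (C = -4): 1F0 with upper {-\frac{3}{2}}, lower {-}, argument x = \frac{1}{5}. Verdict: the I4 binomial reduction matches (the 1F0 binomial series: exponent 3/2, x = \frac{1}{5}). Hence: \left(-4\right) \cdot \left(\frac{4}{5}\right)^{\frac{3}{2}}.


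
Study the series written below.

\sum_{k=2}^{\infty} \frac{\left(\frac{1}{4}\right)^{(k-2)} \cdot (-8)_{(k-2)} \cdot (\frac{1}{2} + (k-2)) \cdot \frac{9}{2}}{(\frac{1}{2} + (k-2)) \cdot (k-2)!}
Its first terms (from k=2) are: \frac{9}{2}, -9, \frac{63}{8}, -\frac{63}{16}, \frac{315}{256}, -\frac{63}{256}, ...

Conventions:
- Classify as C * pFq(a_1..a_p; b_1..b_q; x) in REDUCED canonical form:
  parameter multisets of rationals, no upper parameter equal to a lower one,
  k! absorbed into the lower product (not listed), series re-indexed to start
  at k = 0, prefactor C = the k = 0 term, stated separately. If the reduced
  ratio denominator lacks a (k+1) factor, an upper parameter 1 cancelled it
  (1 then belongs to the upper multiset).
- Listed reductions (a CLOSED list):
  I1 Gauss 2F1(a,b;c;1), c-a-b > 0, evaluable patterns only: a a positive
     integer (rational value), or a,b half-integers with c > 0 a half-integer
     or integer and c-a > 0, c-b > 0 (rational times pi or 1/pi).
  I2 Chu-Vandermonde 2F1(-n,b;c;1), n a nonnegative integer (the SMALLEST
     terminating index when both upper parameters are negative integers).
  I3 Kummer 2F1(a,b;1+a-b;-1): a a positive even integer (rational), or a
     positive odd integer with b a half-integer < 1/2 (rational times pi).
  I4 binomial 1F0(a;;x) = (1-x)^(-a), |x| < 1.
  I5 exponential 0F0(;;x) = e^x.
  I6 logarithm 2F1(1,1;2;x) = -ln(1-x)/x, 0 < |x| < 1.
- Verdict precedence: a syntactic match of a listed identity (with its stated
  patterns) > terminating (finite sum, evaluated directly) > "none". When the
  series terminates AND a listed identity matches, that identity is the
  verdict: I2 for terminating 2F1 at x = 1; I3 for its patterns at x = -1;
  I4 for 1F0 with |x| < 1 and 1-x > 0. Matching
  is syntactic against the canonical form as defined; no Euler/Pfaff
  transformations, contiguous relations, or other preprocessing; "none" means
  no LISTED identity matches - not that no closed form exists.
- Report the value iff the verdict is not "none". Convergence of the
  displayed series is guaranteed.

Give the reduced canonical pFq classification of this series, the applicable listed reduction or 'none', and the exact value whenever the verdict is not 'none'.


Classification (C = \frac{9}{2}): 1F0 with upper {-8}, lower {-}, argument x = \frac{1}{4}. Verdict (x = \frac{1}{4}): binomial (I4) applies (the 1F0 binomial series: exponent 8, x = \frac{1}{4}). Exact value: \frac{59049}{131072}.

The tell: with t_0 = \frac{9}{2}, striking the common factor k + 1/2 reduces the term (C = 9/2).
Step ratio: r(k) = \frac{1}{4} * (k-8) / [(k+1)] ; factor over Q: parameters, x = \frac{1}{4}, and C = \frac{9}{2}.


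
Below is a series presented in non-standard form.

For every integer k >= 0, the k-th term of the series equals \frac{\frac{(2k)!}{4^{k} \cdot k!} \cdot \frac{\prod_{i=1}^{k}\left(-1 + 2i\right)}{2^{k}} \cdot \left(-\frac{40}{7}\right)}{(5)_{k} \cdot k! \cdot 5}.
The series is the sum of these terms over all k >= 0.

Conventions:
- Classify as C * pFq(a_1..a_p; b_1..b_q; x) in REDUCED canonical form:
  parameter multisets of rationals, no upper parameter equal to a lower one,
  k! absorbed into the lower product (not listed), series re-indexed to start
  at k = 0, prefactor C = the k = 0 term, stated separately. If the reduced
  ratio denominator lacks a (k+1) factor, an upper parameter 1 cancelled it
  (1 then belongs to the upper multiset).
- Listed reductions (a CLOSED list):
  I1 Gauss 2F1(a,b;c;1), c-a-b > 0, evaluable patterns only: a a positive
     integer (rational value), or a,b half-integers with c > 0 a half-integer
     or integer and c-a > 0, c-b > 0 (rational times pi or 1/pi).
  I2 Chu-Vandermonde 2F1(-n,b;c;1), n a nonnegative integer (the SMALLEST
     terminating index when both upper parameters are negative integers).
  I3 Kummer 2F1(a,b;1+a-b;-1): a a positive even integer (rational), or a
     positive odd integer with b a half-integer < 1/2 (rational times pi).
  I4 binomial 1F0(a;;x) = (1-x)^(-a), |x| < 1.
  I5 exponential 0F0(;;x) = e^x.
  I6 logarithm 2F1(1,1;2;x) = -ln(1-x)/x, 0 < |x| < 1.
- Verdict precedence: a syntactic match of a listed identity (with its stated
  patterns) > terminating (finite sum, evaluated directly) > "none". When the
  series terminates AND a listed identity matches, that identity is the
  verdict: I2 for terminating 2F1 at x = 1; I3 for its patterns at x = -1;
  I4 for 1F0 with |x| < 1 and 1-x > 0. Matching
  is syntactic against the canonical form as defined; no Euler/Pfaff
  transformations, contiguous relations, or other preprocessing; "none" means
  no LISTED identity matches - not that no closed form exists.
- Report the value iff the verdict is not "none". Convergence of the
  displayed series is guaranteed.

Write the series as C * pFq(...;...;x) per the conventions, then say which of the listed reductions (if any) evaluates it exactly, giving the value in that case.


This is -\frac{8}{7} * 2F1(\frac{1}{2}, \frac{1}{2}; 5; 1) in reduced canonical form. Verdict (x = 1): Gauss's theorem I1 (half-integer case) applies (x = 1; upper {\frac{1}{2}, \frac{1}{2}} half-integers, c = 5 in the evaluable pattern). Its exact value is \left(-\frac{32768}{8575}\right) / \pi.

Key step: t_0 being -\frac{8}{7}, the constant factors (C = -8/7) combine into one prefactor.
Consecutive-term ratio: r(k) = 1 * (k+\frac{1}{2}) (k+\frac{1}{2}) / [(k+5) (k+1)] - poly over poly, x = 1 from leading terms; C = -\frac{8}{7} at k = 0.


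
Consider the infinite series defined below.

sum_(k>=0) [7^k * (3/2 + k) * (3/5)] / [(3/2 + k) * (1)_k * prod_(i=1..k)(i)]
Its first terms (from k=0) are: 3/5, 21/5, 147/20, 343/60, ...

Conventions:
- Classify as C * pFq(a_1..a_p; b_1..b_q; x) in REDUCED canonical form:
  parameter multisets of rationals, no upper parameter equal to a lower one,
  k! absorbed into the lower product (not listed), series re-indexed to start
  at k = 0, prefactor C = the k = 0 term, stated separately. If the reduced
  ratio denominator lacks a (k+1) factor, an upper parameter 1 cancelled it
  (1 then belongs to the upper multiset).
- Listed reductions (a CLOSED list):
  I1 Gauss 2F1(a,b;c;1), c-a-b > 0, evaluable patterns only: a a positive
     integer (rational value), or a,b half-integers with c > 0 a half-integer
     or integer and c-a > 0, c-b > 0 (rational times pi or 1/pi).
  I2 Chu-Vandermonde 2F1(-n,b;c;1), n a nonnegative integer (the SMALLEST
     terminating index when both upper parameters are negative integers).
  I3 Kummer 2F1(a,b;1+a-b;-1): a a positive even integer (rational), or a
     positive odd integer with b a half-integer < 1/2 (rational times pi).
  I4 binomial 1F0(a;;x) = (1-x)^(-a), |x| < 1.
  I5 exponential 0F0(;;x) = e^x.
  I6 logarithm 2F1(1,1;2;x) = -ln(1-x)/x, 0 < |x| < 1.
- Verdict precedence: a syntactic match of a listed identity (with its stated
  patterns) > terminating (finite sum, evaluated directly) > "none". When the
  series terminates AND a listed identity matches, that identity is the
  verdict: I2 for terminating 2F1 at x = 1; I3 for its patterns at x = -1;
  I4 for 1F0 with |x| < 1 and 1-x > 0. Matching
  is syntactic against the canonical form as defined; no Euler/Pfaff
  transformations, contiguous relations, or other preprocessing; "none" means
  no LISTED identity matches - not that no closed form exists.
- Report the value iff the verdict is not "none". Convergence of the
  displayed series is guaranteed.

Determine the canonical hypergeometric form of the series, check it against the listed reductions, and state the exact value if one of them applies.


The series (x = 7) is 0F1: upper {-}, lower {1}, prefactor 3/5. Verdict: none - at argument 7 the multisets {-} ; {1} match no listed identity.

First insight: from the first term 3/5: the lower running product (C = 3/5, x = 7) is a rising factorial.
Adjacent-term ratio: r(k) = 7 * 1 / [(k+1) (k+1)] - rational in k, leading ratio 7; with t_0 = 3/5, classification follows.


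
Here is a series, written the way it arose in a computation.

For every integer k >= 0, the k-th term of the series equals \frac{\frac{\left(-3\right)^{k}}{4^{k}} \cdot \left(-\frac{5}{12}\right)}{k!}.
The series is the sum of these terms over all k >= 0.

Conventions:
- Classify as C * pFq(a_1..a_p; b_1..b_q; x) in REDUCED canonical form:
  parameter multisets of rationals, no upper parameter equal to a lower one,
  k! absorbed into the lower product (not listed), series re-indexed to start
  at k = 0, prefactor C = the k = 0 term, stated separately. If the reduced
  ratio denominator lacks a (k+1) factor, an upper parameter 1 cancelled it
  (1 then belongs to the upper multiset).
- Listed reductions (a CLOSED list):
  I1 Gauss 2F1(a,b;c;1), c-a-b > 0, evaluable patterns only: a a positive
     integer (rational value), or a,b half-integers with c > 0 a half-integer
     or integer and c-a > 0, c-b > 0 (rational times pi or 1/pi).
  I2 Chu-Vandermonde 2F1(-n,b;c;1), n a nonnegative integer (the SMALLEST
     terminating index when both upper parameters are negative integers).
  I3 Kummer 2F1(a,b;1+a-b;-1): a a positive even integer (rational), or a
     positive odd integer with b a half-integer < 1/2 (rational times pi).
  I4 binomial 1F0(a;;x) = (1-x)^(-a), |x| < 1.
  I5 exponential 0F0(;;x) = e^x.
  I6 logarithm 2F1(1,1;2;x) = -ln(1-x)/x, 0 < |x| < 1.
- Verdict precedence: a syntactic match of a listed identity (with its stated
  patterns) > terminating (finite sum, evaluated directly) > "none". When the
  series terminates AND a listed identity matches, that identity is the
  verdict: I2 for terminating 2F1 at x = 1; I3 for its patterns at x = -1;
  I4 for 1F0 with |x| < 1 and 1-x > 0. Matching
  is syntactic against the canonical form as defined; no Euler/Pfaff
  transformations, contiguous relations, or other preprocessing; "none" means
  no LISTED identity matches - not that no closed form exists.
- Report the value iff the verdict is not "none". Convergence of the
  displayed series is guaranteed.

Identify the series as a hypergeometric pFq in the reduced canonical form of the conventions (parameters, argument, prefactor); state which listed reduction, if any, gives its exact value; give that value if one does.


Prefactor -\frac{5}{12}, argument -\frac{3}{4}: 0F0 with upper {-} over lower {-}. Verdict: the exponential series (I5) fires (the 0F0 exponential series at x = -\frac{3}{4}). Hence: \left(-\frac{5}{12}\right) \cdot e^{-\frac{3}{4}}.

The tell: t_0 being -\frac{5}{12}, the two geometric factors (C = -5/12) combine into one argument.
Adjacent-term ratio: r(k) = -\frac{3}{4} * 1 / [(k+1)] - poly over poly, x = -\frac{3}{4} from leading terms; C = -\frac{5}{12} at k = 0.


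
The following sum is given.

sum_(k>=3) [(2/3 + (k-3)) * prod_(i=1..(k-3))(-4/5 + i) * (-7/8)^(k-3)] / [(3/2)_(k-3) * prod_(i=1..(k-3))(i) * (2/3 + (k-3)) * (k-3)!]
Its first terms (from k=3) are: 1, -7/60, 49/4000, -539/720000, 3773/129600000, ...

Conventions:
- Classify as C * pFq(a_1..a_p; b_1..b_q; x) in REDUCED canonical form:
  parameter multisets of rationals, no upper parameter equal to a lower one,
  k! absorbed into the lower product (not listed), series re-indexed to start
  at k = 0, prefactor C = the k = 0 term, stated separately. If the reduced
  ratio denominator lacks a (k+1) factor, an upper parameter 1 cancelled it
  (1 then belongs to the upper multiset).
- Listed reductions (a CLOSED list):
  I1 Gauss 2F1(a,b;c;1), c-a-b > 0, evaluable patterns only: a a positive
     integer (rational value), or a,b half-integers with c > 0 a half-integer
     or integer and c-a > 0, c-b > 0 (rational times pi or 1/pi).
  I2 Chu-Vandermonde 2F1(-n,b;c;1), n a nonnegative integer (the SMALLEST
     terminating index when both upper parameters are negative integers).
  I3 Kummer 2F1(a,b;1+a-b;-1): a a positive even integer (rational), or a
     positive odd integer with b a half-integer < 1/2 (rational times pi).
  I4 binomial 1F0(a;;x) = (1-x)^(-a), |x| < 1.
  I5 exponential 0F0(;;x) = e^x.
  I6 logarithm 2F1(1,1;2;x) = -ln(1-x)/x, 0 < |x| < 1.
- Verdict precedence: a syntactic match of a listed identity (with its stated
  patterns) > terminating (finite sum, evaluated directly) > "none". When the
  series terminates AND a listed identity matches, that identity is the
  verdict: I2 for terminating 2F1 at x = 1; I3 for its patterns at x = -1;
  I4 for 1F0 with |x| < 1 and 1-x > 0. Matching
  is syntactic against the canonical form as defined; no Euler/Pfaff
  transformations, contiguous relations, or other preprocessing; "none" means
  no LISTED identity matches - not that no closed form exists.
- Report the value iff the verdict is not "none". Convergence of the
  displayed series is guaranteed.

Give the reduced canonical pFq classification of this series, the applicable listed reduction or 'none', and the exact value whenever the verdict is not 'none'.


Structural cue: from the first term 1: k + 2/3 divides numerator and denominator alike; prefactor 1 after cancelling.
Adjacent-term ratio: r(k) = (-7/8) * (k+1/5) / [(k+1) (k+3/2) (k+1)] - rational in k. x = (-7/8); t_0 = 1; negate the roots.

With C = 1: the canonical form is 1F2(1/5; 1, 3/2; -7/8). Verdict: none - at argument -7/8 the multisets {1/5} ; {1, 3/2} match no listed identity.


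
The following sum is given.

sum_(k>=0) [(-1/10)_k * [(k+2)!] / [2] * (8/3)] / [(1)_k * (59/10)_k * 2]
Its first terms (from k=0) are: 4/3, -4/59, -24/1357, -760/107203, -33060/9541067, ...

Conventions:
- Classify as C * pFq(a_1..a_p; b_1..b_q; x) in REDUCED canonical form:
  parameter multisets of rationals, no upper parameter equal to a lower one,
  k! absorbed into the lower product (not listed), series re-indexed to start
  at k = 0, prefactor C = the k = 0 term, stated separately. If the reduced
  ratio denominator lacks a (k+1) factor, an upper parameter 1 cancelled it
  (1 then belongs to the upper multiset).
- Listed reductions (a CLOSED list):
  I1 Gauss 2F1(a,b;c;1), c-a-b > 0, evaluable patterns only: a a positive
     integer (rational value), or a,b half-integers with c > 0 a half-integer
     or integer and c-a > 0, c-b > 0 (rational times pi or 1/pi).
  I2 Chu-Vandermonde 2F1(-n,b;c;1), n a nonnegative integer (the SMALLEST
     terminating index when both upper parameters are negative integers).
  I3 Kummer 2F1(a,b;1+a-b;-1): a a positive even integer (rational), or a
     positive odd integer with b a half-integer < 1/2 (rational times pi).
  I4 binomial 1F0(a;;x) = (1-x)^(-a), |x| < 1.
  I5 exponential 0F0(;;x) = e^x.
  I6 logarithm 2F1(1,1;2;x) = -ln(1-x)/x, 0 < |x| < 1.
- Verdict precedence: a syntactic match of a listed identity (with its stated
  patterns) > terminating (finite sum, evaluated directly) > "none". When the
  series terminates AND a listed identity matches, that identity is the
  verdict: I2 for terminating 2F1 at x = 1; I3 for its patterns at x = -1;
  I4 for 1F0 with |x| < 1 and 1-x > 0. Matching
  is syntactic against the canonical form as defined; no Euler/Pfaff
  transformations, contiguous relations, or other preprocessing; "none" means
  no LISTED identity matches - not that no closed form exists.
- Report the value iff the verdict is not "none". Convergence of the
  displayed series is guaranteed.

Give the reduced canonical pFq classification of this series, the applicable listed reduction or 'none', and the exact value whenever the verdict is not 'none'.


At argument 1: a 2F1 with upper {-1/10, 3}, lower {59/10}, scaled by C = 4/3. Verdict: the Gauss summation I1 fires (x = 1: the Gamma ratio telescopes since c-a-b = 3 > 0 and a = 3 in Z>0). Its exact value is 18473/15000.

First insight: t_0 = 4/3 here, and (1)_k (prefactor 4/3) is k! itself.
Term ratio: r(k) = 1 * (k-1/10) (k+3) / [(k+59/10) (k+1)] - rational in k, leading ratio 1; with t_0 = 4/3, classification follows.


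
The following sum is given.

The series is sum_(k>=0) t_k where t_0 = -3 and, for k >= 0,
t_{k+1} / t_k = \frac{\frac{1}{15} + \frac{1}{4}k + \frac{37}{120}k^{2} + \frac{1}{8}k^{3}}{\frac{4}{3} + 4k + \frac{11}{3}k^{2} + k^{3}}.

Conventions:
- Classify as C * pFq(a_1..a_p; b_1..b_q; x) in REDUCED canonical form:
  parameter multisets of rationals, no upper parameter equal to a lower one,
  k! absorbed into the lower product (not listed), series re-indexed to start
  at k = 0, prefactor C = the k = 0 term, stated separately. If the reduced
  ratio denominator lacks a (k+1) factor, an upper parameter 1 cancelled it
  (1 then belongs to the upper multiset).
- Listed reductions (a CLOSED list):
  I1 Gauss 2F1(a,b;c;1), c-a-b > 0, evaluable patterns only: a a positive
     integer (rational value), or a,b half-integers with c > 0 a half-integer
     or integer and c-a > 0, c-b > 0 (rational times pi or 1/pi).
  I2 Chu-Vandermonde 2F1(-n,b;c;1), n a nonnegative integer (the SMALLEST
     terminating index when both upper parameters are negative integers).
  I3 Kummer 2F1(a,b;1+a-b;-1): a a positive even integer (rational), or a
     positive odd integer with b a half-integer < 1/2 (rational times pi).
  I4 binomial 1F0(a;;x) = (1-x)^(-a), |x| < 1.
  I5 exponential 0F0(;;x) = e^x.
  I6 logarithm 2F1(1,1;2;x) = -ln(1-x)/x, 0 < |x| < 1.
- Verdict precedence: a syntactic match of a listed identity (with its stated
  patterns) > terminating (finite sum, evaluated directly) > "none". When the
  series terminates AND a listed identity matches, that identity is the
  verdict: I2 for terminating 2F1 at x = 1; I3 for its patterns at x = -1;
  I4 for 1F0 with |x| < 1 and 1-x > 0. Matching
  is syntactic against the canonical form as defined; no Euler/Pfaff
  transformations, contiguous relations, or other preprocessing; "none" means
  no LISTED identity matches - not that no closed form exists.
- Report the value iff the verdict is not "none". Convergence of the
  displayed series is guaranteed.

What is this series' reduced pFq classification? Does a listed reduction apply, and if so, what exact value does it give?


Structural cue: t_0 = -3 here, and the ratio is unreduced: k + 2/3 divides both sides (prefactor -3).
Ratio: r(k) = \frac{1}{8} * (k+\frac{4}{5}) (k+1) / [(k+2) (k+1)] - rational; roots negated = parameters, x = \frac{1}{8}, C = -3.

Canonical form: C = -3 times 2F1 with upper {\frac{4}{5}, 1}, lower {2}, x = \frac{1}{8}. Verdict: no listed reduction: x = \frac{1}{8} and upper {\frac{4}{5}, 1} fail every I1-I6 pattern.


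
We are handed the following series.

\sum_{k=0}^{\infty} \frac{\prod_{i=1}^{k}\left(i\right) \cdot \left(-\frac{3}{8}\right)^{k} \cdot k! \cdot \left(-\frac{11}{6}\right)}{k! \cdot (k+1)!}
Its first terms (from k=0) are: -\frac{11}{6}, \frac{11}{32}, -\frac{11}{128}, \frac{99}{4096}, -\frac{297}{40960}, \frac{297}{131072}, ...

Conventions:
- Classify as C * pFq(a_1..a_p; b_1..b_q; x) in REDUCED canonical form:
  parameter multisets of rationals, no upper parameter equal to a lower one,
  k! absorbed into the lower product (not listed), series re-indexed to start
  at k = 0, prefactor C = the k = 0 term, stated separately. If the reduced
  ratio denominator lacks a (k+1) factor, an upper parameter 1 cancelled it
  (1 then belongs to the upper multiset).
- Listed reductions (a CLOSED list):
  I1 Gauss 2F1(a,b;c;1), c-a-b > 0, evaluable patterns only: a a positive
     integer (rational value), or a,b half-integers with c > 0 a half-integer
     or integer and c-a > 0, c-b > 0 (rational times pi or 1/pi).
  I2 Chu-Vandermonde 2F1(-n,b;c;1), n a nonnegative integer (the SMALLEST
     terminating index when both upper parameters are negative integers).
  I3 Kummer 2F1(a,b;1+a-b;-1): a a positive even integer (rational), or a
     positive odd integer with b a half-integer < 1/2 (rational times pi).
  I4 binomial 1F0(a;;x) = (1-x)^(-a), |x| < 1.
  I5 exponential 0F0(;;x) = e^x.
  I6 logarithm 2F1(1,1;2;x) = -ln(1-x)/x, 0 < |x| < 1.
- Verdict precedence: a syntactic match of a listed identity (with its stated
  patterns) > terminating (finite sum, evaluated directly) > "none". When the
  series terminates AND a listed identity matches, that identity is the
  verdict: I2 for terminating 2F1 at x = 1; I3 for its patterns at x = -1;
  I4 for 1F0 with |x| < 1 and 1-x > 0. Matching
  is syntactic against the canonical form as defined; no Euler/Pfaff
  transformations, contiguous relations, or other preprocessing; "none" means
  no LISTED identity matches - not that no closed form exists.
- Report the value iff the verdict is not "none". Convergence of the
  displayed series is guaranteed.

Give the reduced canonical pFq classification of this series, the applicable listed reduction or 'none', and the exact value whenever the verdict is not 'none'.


At argument -\frac{3}{8}: a 2F1 with upper {1, 1}, lower {2}, scaled by C = -\frac{11}{6}. Verdict: this is logarithm (I6) (the logarithm: parameters (1,1;2), x = -\frac{3}{8}). Value: \left(-\frac{44}{9}\right) \cdot \ln\left(\frac{11}{8}\right).

The tell: t_0 = -\frac{11}{6} here, and the denominator's factorial ratio (prefactor -11/6) is a lower Pochhammer.
Step ratio: r(k) = -\frac{3}{8} * (k+1) (k+1) / [(k+2) (k+1)] - rational in k, leading ratio -\frac{3}{8}; with t_0 = -\frac{11}{6}, classification follows.


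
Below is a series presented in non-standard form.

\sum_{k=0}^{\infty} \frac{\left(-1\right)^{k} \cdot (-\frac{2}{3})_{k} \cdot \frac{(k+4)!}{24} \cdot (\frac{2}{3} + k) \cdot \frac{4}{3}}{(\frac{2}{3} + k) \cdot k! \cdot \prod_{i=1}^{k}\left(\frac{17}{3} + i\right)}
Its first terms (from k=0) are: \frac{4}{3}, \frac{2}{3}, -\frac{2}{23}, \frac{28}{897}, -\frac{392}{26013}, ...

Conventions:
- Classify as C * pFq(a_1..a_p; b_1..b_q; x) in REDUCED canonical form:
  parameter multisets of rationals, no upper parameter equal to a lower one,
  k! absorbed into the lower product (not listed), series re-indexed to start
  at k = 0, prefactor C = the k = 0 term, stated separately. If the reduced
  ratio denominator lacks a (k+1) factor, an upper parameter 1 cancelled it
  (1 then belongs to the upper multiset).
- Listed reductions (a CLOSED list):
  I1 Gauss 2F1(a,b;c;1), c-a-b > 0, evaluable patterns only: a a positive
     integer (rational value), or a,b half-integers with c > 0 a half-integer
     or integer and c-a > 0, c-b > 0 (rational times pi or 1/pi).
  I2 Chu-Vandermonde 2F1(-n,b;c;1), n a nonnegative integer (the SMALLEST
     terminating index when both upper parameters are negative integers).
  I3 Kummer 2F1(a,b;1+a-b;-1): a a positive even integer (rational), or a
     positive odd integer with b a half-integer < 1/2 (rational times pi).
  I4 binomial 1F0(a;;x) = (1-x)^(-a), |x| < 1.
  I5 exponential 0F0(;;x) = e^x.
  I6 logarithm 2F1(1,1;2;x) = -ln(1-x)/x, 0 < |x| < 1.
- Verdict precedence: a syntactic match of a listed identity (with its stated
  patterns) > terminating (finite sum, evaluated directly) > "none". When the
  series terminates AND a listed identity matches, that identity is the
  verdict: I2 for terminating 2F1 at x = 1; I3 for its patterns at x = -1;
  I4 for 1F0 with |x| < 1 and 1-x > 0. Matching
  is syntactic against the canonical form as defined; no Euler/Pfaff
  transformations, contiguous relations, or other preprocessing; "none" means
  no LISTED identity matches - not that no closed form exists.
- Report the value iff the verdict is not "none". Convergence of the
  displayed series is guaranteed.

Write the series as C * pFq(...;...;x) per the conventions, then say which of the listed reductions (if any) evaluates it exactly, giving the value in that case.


Key observation: t_0 being \frac{4}{3}, k + 2/3 divides numerator and denominator alike; prefactor 4/3 after cancelling.
Ratio: r(k) = -1 * (k-\frac{2}{3}) (k+5) / [(k+\frac{20}{3}) (k+1)] - rational in k. x = -1; t_0 = \frac{4}{3}; negate the roots.

With C = \frac{4}{3}: the canonical form is 2F1(-\frac{2}{3}, 5; \frac{20}{3}; -1). Verdict: none. Every listed pattern misses the 2F1 form at -1, upper {-\frac{2}{3}, 5}.


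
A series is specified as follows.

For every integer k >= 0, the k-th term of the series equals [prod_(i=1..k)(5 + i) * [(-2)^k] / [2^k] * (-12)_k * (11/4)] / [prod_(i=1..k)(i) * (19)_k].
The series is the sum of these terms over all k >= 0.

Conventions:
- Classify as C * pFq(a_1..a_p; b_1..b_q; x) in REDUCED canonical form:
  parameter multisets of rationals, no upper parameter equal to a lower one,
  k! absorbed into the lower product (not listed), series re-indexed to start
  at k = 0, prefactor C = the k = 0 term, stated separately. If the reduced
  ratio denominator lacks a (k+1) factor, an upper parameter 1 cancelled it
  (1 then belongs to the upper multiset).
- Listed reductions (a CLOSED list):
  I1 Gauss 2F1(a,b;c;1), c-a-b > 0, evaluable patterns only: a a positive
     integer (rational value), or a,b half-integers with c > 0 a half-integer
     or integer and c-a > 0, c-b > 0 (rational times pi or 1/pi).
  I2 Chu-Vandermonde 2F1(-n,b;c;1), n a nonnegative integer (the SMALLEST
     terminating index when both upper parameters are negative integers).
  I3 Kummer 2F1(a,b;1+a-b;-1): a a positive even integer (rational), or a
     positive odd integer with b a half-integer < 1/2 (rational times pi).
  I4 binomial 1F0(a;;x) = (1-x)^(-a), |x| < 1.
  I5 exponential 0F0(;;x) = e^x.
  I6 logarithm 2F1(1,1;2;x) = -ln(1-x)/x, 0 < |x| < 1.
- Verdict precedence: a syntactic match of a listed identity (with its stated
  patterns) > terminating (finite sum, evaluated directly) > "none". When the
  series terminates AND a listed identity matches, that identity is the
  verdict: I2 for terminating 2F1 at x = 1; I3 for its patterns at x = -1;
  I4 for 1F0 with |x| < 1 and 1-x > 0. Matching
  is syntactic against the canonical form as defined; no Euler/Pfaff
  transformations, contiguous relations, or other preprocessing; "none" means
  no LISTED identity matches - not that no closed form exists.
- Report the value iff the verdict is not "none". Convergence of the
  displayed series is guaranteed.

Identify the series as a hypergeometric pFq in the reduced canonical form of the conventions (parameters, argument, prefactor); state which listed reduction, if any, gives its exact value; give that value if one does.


Key observation: t_0 = 11/4 here, and the two k-th powers (prefactor 11/4) combine into one argument.
Step ratio: r(k) = (-1) * (k-12) (k+6) / [(k+19) (k+1)] ; factor over Q: parameters, x = (-1), and C = 11/4.

With C = 11/4: the canonical form is 2F1(-12, 6; 19; -1). Verdict: Kummer's theorem (I3) applies (x = -1; c = 19 equals 1+a-b for upper {-12, 6}: listed pattern). Value: 561/5.
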